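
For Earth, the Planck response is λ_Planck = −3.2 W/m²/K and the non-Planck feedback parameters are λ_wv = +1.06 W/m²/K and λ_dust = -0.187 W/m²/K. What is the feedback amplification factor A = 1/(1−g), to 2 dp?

Convert to gains: g_wv = 1.06/3.2 = 0.3312; g_dust = -0.187/3.2 = -0.05844.
Total gain g = 0.27276.
A = 1/(1 − 0.27276) = 1.38.

1.38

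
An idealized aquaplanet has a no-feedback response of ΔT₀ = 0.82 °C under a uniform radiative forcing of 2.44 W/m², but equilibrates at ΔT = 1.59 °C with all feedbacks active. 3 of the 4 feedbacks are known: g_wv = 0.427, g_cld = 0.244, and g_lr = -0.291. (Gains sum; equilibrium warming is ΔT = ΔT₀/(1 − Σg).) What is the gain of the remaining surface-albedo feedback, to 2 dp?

0.10

Amplification A = ΔT/ΔT₀ = 1.59/0.82 = 1.939.
Total gain g = 1 − 1/A = 1 − 1/1.939 = 0.4843.
Known gains sum to 0.427 + 0.244 − 0.291 = 0.38.
g_alb = 0.4843 − 0.38 = 0.10.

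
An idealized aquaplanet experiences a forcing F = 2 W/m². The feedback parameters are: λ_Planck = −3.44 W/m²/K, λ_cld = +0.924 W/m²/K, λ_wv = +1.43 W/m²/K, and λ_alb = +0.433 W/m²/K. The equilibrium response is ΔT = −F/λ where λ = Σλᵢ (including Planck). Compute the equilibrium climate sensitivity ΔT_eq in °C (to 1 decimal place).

Net feedback parameter λ = (−3.44) + (+0.924) + (+1.43) + (+0.433) = -0.653 W/m²/K.
ΔT = −F/λ = −2/(-0.653) = 3.1 °C.

3.1 °C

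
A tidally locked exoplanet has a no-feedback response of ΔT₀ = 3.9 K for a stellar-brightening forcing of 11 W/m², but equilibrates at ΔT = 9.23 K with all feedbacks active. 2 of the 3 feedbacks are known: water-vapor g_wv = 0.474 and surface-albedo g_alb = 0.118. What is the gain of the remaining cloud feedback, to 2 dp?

Amplification A = ΔT/ΔT₀ = 9.23/3.9 = 2.367.
Total gain g = 1 − 1/A = 1 − 1/2.367 = 0.5775.
Known gains sum to 0.474 + 0.118 = 0.592.
g_cld = 0.5775 − 0.592 = -0.01.

-0.01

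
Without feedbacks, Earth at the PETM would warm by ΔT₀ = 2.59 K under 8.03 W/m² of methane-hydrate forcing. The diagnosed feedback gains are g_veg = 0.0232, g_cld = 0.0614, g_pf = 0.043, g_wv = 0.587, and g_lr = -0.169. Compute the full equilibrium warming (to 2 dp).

5.70 K

Total gain g = 0.0232 + 0.0614 + 0.043 + 0.587 − 0.169 = 0.5456.
Amplification A = 1/(1 − 0.5456) = 2.201.
ΔT = 2.59 × 2.201 = 5.70 K.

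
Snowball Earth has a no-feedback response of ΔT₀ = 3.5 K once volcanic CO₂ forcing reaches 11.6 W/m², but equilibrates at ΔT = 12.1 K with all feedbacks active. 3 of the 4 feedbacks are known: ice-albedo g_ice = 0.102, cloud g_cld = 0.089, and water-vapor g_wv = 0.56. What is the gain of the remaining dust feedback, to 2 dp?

-0.04

Amplification A = ΔT/ΔT₀ = 12.1/3.5 = 3.457.
Total gain g = 1 − 1/A = 1 − 1/3.457 = 0.7107.
Known gains sum to 0.102 + 0.089 + 0.56 = 0.751.
g_dust = 0.7107 − 0.751 = -0.04.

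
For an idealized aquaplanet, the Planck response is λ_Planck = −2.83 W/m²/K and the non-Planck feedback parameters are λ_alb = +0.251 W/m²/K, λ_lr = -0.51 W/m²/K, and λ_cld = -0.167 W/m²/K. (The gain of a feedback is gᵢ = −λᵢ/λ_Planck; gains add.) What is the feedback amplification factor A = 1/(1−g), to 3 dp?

Convert to gains: g_alb = 0.251/2.83 = 0.08869; g_lr = -0.51/2.83 = -0.1802; g_cld = -0.167/2.83 = -0.05901.
Total gain g = -0.15052.
A = 1/(1 + 0.15052) = 0.869.

0.869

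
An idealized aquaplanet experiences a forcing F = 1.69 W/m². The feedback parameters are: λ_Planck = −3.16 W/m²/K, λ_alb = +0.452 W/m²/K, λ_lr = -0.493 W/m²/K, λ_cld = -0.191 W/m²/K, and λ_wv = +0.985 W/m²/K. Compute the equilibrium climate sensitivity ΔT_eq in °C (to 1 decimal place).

Net feedback parameter λ = (−3.16) + (+0.452) + (-0.493) + (-0.191) + (+0.985) = -2.407 W/m²/K.
ΔT = −F/λ = −1.69/(-2.407) = 0.7 °C.

0.7 °C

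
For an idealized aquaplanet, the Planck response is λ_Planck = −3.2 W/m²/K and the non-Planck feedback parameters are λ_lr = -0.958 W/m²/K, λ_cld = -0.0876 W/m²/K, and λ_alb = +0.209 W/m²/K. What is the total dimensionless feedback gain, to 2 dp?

Convert to gains: g_lr = -0.958/3.2 = -0.2994; g_cld = -0.0876/3.2 = -0.02737; g_alb = 0.209/3.2 = 0.06531.
Total gain g = -0.26146.

-0.26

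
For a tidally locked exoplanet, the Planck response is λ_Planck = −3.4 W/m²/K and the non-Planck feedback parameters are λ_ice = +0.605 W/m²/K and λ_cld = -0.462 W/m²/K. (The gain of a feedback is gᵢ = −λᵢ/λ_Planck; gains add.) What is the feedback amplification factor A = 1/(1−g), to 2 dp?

Convert to gains: g_ice = 0.605/3.4 = 0.1779; g_cld = -0.462/3.4 = -0.1359.
Total gain g = 0.042.
A = 1/(1 − 0.042) = 1.04.

1.04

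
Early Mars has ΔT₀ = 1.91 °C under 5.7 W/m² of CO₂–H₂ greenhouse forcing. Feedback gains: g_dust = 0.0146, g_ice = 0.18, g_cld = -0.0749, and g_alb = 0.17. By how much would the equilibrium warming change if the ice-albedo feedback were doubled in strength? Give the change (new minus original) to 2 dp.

Original: g = 0.2897, ΔT = 1.91/(1−0.2897) = 2.6890 °C.
With doubled ice-albedo: g' = 0.4697, ΔT' = 1.91/(1−0.4697) = 3.6017 °C.
Change = 3.6017 − 2.6890 = 0.91 °C.

0.91 °C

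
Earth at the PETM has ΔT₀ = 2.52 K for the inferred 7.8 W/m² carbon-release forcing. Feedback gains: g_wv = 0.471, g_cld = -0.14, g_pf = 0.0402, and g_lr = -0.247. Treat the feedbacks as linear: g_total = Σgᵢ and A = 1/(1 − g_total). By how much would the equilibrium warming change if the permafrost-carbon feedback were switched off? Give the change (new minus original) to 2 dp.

-0.13 K

Original: g = 0.1242, ΔT = 2.52/(1−0.1242) = 2.8774 K.
Without permafrost-carbon: g' = 0.084, ΔT' = 2.52/(1−0.084) = 2.7511 K.
Change = 2.7511 − 2.8774 = -0.13 K.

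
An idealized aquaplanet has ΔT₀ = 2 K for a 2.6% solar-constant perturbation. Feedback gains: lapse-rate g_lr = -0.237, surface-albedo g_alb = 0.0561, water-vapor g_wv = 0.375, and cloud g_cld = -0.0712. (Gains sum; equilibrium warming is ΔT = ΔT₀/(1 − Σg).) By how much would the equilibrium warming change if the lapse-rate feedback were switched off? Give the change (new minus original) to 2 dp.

Original: g = 0.1229, ΔT = 2/(1−0.1229) = 2.2802 K.
Without lapse-rate: g' = 0.3599, ΔT' = 2/(1−0.3599) = 3.1245 K.
Change = 3.1245 − 2.2802 = 0.84 K.

0.84 K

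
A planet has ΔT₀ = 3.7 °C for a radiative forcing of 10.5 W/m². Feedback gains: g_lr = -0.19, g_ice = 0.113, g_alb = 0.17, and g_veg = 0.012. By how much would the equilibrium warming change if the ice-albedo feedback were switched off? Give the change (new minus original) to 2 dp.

Original: g = 0.105, ΔT = 3.7/(1−0.105) = 4.1341 °C.
Without ice-albedo: g' = -0.008, ΔT' = 3.7/(1+0.008) = 3.6706 °C.
Change = 3.6706 − 4.1341 = -0.46 °C.

-0.46 °C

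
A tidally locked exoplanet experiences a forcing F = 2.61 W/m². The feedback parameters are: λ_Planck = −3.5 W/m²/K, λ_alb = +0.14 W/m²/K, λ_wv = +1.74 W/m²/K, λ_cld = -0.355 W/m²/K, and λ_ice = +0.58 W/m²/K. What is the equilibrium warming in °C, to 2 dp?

Net feedback parameter λ = (−3.5) + (+0.14) + (+1.74) + (-0.355) + (+0.58) = -1.395 W/m²/K.
ΔT = −F/λ = −2.61/(-1.395) = 1.87 °C.

1.87 °C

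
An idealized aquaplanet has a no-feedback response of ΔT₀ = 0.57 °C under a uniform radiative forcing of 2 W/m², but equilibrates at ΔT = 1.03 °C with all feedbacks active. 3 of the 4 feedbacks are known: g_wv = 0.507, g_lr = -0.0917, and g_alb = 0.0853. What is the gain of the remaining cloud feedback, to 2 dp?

-0.05

Amplification A = ΔT/ΔT₀ = 1.03/0.57 = 1.807.
Total gain g = 1 − 1/A = 1 − 1/1.807 = 0.4466.
Known gains sum to 0.507 − 0.0917 + 0.0853 = 0.5006.
g_cld = 0.4466 − 0.5006 = -0.05.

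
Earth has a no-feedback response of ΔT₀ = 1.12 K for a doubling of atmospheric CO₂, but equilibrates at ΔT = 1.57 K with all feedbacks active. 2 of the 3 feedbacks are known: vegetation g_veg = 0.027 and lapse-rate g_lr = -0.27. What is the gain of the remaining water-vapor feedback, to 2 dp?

0.53

Amplification A = ΔT/ΔT₀ = 1.57/1.12 = 1.402.
Total gain g = 1 − 1/A = 1 − 1/1.402 = 0.2867.
Known gains sum to 0.027 − 0.27 = -0.243.
g_wv = 0.2867 + 0.243 = 0.53.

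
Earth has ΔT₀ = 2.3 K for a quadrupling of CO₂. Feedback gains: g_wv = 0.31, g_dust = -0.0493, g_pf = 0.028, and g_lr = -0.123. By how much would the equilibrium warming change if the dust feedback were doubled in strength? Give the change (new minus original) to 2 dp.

-0.15 K

Original: g = 0.1657, ΔT = 2.3/(1−0.1657) = 2.7568 K.
With doubled dust: g' = 0.1164, ΔT' = 2.3/(1−0.1164) = 2.6030 K.
Change = 2.6030 − 2.7568 = -0.15 K.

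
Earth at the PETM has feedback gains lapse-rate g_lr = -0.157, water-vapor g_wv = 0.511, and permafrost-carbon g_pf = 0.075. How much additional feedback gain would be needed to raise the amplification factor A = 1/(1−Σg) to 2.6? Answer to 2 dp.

0.19

Current total gain = 0.429.
Target gain for A = 2.6: g* = 1 − 1/2.6 = 0.6154.
Additional gain needed = 0.6154 − 0.429 = 0.19.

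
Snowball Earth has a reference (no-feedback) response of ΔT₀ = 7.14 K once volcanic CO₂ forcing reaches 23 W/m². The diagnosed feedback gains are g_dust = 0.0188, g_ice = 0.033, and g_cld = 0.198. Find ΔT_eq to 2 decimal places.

9.52 K

Total gain g = 0.0188 + 0.033 + 0.198 = 0.2498.
Amplification A = 1/(1 − 0.2498) = 1.333.
ΔT = 7.14 × 1.333 = 9.52 K.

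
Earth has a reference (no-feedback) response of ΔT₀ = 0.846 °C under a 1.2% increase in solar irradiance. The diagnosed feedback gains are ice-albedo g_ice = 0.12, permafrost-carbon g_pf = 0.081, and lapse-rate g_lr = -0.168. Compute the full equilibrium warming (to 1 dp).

0.9 °C

Total gain g = 0.12 + 0.081 − 0.168 = 0.033.
Amplification A = 1/(1 − 0.033) = 1.034.
ΔT = 0.846 × 1.034 = 0.9 °C.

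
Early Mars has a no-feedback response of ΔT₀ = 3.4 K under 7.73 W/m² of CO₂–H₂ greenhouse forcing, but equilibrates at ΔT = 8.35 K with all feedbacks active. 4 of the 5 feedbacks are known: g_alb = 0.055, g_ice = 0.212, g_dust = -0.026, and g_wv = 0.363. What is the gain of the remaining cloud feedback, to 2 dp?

Amplification A = ΔT/ΔT₀ = 8.35/3.4 = 2.456.
Total gain g = 1 − 1/A = 1 − 1/2.456 = 0.5928.
Known gains sum to 0.055 + 0.212 − 0.026 + 0.363 = 0.604.
g_cld = 0.5928 − 0.604 = -0.01.

-0.01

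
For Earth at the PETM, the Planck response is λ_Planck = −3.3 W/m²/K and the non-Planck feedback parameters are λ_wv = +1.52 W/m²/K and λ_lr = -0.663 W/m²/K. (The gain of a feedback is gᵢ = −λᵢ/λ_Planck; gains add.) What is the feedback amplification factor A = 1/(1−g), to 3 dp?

Convert to gains: g_wv = 1.52/3.3 = 0.4606; g_lr = -0.663/3.3 = -0.2009.
Total gain g = 0.2597.
A = 1/(1 − 0.2597) = 1.351.

1.351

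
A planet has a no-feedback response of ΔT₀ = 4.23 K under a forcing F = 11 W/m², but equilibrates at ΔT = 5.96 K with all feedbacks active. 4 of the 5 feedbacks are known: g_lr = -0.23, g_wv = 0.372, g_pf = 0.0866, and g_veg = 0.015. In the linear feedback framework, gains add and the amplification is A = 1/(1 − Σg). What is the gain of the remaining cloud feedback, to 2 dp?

Amplification A = ΔT/ΔT₀ = 5.96/4.23 = 1.409.
Total gain g = 1 − 1/A = 1 − 1/1.409 = 0.2903.
Known gains sum to -0.23 + 0.372 + 0.0866 + 0.015 = 0.2436.
g_cld = 0.2903 − 0.2436 = 0.05.

0.05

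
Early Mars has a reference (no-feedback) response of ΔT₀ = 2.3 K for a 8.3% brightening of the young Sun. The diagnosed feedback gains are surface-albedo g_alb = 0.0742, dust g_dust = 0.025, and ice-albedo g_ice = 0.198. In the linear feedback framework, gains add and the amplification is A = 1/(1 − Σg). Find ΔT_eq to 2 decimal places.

Total gain g = 0.0742 + 0.025 + 0.198 = 0.2972.
Amplification A = 1/(1 − 0.2972) = 1.423.
ΔT = 2.3 × 1.423 = 3.27 K.

3.27 K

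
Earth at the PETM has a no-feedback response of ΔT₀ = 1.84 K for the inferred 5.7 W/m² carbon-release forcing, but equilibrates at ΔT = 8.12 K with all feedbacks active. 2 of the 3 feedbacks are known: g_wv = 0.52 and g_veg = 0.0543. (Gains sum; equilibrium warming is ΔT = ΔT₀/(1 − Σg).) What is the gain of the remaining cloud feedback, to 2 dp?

Amplification A = ΔT/ΔT₀ = 8.12/1.84 = 4.413.
Total gain g = 1 − 1/A = 1 − 1/4.413 = 0.7734.
Known gains sum to 0.52 + 0.0543 = 0.5743.
g_cld = 0.7734 − 0.5743 = 0.20.

0.20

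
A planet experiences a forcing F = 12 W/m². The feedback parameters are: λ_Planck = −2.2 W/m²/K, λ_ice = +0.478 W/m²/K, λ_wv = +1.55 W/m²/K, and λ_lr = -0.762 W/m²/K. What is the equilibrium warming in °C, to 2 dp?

Net feedback parameter λ = (−2.2) + (+0.478) + (+1.55) + (-0.762) = -0.934 W/m²/K.
ΔT = −F/λ = −12/(-0.934) = 12.85 °C.

12.85 °C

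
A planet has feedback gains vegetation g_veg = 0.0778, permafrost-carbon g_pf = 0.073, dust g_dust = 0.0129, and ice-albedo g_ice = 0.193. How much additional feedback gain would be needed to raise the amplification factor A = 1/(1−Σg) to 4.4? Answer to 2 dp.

Current total gain = 0.3567.
Target gain for A = 4.4: g* = 1 − 1/4.4 = 0.7727.
Additional gain needed = 0.7727 − 0.3567 = 0.42.

0.42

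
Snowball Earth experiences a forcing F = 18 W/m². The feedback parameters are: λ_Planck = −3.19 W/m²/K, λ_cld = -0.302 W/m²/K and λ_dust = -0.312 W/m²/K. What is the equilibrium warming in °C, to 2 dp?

4.73 °C

Net feedback parameter λ = (−3.19) + (-0.302) + (-0.312) = -3.804 W/m²/K.
ΔT = −F/λ = −18/(-3.804) = 4.73 °C.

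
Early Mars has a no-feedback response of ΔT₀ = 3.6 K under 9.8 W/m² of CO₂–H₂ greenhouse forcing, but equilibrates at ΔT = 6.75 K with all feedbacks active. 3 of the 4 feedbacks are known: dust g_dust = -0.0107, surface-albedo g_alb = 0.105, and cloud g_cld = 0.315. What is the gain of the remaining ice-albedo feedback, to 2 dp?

Amplification A = ΔT/ΔT₀ = 6.75/3.6 = 1.875.
Total gain g = 1 − 1/A = 1 − 1/1.875 = 0.4667.
Known gains sum to -0.0107 + 0.105 + 0.315 = 0.4093.
g_ice = 0.4667 − 0.4093 = 0.06.

0.06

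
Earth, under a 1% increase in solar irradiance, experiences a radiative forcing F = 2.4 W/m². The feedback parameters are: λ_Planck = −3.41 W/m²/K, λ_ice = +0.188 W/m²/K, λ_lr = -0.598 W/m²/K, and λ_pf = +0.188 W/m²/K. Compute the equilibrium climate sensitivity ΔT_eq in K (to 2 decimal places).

0.66 K

Net feedback parameter λ = (−3.41) + (+0.188) + (-0.598) + (+0.188) = -3.632 W/m²/K.
ΔT = −F/λ = −2.4/(-3.632) = 0.66 K.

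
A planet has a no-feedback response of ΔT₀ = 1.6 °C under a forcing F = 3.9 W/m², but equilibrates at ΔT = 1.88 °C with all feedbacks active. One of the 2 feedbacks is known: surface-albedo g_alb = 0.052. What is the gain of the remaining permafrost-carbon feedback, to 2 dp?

Amplification A = ΔT/ΔT₀ = 1.88/1.6 = 1.175.
Total gain g = 1 − 1/A = 1 − 1/1.175 = 0.1489.
The known gain is 0.052.
g_pf = 0.1489 − 0.052 = 0.10.

0.10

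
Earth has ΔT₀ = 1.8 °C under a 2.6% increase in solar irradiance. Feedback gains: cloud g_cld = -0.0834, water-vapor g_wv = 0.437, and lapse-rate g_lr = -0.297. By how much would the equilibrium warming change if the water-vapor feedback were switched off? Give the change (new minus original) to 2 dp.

Original: g = 0.0566, ΔT = 1.8/(1−0.0566) = 1.9080 °C.
Without water-vapor: g' = -0.3804, ΔT' = 1.8/(1+0.3804) = 1.3040 °C.
Change = 1.3040 − 1.9080 = -0.60 °C.

-0.60 °C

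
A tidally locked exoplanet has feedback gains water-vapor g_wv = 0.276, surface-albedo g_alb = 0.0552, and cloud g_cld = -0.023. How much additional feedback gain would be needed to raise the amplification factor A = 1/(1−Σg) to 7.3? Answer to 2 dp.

Current total gain = 0.3082.
Target gain for A = 7.3: g* = 1 − 1/7.3 = 0.863.
Additional gain needed = 0.863 − 0.3082 = 0.55.

0.55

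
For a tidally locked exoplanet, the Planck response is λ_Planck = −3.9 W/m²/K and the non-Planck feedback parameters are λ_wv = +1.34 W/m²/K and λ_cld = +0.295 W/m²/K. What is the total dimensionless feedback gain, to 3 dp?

Convert to gains: g_wv = 1.34/3.9 = 0.3436; g_cld = 0.295/3.9 = 0.07564.
Total gain g = 0.41924.

0.419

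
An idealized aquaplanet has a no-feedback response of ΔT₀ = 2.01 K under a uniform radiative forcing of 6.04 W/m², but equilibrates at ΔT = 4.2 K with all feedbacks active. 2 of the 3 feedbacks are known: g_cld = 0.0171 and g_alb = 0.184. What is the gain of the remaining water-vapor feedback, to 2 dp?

Amplification A = ΔT/ΔT₀ = 4.2/2.01 = 2.09.
Total gain g = 1 − 1/A = 1 − 1/2.09 = 0.5215.
Known gains sum to 0.0171 + 0.184 = 0.2011.
g_wv = 0.5215 − 0.2011 = 0.32.

0.32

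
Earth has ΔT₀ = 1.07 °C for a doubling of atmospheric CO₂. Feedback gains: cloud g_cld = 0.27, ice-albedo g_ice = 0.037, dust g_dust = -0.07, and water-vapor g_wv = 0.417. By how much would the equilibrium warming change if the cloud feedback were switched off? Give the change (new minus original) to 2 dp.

-1.36 °C

Original: g = 0.654, ΔT = 1.07/(1−0.654) = 3.0925 °C.
Without cloud: g' = 0.384, ΔT' = 1.07/(1−0.384) = 1.7370 °C.
Change = 1.7370 − 3.0925 = -1.36 °C.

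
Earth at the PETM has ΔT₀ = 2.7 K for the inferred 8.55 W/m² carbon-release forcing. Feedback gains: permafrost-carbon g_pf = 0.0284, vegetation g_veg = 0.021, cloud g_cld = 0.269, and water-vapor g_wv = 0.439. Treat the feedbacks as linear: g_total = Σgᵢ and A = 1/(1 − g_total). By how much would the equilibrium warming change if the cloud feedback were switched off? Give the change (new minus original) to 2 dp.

Original: g = 0.7574, ΔT = 2.7/(1−0.7574) = 11.1294 K.
Without cloud: g' = 0.4884, ΔT' = 2.7/(1−0.4884) = 5.2776 K.
Change = 5.2776 − 11.1294 = -5.85 K.

-5.85 K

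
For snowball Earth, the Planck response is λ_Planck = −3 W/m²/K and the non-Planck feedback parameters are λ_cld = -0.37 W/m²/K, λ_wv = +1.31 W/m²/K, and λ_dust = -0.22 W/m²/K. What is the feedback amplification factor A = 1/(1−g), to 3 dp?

1.316

Convert to gains: g_cld = -0.37/3 = -0.1233; g_wv = 1.31/3 = 0.4367; g_dust = -0.22/3 = -0.07333.
Total gain g = 0.24007.
A = 1/(1 − 0.24007) = 1.316.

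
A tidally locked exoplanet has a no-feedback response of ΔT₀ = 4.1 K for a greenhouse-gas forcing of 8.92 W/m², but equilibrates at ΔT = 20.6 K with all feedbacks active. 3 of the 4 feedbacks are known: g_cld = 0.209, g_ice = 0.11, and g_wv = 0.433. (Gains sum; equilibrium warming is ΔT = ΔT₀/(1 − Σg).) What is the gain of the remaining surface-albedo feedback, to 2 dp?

Amplification A = ΔT/ΔT₀ = 20.6/4.1 = 5.024.
Total gain g = 1 − 1/A = 1 − 1/5.024 = 0.801.
Known gains sum to 0.209 + 0.11 + 0.433 = 0.752.
g_alb = 0.801 − 0.752 = 0.05.

0.05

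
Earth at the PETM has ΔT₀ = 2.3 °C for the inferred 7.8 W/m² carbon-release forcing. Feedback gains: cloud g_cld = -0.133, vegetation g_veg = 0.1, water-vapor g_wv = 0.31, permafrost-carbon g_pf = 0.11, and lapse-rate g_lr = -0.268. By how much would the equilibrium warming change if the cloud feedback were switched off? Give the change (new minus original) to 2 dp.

Original: g = 0.119, ΔT = 2.3/(1−0.119) = 2.6107 °C.
Without cloud: g' = 0.252, ΔT' = 2.3/(1−0.252) = 3.0749 °C.
Change = 3.0749 − 2.6107 = 0.46 °C.

0.46 °C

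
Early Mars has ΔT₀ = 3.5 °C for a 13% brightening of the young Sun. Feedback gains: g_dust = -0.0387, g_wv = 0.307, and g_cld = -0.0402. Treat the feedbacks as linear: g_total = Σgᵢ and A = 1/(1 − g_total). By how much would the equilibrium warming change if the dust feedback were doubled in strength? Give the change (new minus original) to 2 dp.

-0.22 °C

Original: g = 0.2281, ΔT = 3.5/(1−0.2281) = 4.5343 °C.
With doubled dust: g' = 0.1894, ΔT' = 3.5/(1−0.1894) = 4.3178 °C.
Change = 4.3178 − 4.5343 = -0.22 °C.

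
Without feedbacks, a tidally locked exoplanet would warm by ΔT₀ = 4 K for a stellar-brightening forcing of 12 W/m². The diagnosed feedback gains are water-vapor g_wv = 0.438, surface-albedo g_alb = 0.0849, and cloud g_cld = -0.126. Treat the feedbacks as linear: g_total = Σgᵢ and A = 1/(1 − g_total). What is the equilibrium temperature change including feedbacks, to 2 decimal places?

6.63 K

Total gain g = 0.438 + 0.0849 − 0.126 = 0.3969.
Amplification A = 1/(1 − 0.3969) = 1.658.
ΔT = 4 × 1.658 = 6.63 K.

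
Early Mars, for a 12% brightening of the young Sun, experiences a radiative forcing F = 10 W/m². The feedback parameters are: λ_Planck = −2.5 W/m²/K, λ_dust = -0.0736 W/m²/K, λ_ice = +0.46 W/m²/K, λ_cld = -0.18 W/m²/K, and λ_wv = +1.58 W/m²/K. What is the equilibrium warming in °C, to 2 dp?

14.01 °C

Net feedback parameter λ = (−2.5) + (-0.0736) + (+0.46) + (-0.18) + (+1.58) = -0.7136 W/m²/K.
ΔT = −F/λ = −10/(-0.7136) = 14.01 °C.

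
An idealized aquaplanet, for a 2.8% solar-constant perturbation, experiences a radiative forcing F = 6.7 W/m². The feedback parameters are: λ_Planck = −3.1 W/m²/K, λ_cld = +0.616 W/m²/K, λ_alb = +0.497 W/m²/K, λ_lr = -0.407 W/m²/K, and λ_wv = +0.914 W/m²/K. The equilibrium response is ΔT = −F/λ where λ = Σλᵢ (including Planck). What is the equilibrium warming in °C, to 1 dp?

Net feedback parameter λ = (−3.1) + (+0.616) + (+0.497) + (-0.407) + (+0.914) = -1.48 W/m²/K.
ΔT = −F/λ = −6.7/(-1.48) = 4.5 °C.

4.5 °C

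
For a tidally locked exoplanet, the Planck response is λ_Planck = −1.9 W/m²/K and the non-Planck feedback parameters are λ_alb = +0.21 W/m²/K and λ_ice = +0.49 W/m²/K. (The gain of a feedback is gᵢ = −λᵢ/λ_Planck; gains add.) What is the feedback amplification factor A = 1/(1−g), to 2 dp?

1.58

Convert to gains: g_alb = 0.21/1.9 = 0.1105; g_ice = 0.49/1.9 = 0.2579.
Total gain g = 0.3684.
A = 1/(1 − 0.3684) = 1.58.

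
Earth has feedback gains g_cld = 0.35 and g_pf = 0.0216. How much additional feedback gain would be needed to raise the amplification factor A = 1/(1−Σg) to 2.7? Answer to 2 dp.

Current total gain = 0.3716.
Target gain for A = 2.7: g* = 1 − 1/2.7 = 0.6296.
Additional gain needed = 0.6296 − 0.3716 = 0.26.

0.26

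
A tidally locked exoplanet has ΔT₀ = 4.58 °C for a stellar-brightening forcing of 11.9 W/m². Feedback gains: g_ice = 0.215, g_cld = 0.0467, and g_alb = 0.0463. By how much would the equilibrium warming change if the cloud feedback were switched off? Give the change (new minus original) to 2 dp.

Original: g = 0.308, ΔT = 4.58/(1−0.308) = 6.6185 °C.
Without cloud: g' = 0.2613, ΔT' = 4.58/(1−0.2613) = 6.2001 °C.
Change = 6.2001 − 6.6185 = -0.42 °C.

-0.42 °C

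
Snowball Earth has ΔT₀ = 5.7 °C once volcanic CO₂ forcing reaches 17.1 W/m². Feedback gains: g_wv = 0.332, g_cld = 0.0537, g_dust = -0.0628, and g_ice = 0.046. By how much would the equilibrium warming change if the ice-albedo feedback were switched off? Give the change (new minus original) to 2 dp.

Original: g = 0.3689, ΔT = 5.7/(1−0.3689) = 9.0318 °C.
Without ice-albedo: g' = 0.3229, ΔT' = 5.7/(1−0.3229) = 8.4183 °C.
Change = 8.4183 − 9.0318 = -0.61 °C.

-0.61 °C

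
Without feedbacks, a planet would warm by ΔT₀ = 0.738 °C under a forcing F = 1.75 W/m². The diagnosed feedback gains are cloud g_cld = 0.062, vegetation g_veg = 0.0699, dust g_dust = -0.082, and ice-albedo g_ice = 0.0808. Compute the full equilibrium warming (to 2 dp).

Total gain g = 0.062 + 0.0699 − 0.082 + 0.0808 = 0.1307.
Amplification A = 1/(1 − 0.1307) = 1.15.
ΔT = 0.738 × 1.15 = 0.85 °C.

0.85 °C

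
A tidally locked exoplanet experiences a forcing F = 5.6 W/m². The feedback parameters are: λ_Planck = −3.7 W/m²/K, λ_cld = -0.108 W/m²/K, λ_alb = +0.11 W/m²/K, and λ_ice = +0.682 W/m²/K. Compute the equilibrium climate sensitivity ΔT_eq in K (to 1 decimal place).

1.9 K

Net feedback parameter λ = (−3.7) + (-0.108) + (+0.11) + (+0.682) = -3.016 W/m²/K.
ΔT = −F/λ = −5.6/(-3.016) = 1.9 K.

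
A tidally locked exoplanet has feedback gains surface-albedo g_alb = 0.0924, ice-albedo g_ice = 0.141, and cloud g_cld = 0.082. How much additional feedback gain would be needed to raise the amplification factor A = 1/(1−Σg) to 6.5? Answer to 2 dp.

0.53

Current total gain = 0.3154.
Target gain for A = 6.5: g* = 1 − 1/6.5 = 0.8462.
Additional gain needed = 0.8462 − 0.3154 = 0.53.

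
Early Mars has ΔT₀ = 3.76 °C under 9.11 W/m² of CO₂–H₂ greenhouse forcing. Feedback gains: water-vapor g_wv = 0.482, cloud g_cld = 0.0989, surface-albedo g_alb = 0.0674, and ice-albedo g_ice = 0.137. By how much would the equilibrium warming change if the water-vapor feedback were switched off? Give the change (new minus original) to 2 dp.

-12.12 °C

Original: g = 0.7853, ΔT = 3.76/(1−0.7853) = 17.5128 °C.
Without water-vapor: g' = 0.3033, ΔT' = 3.76/(1−0.3033) = 5.3969 °C.
Change = 5.3969 − 17.5128 = -12.12 °C.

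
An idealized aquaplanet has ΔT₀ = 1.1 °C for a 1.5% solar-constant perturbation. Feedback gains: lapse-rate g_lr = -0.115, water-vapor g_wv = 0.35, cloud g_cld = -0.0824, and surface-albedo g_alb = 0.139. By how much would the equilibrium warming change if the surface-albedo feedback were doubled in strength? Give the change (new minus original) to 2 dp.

0.38 °C

Original: g = 0.2916, ΔT = 1.1/(1−0.2916) = 1.5528 °C.
With doubled surface-albedo: g' = 0.4306, ΔT' = 1.1/(1−0.4306) = 1.9319 °C.
Change = 1.9319 − 1.5528 = 0.38 °C.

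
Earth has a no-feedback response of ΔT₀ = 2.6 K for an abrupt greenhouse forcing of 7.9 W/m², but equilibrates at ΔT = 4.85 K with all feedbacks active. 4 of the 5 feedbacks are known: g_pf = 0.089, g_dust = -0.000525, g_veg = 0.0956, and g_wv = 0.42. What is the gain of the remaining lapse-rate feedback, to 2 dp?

Amplification A = ΔT/ΔT₀ = 4.85/2.6 = 1.865.
Total gain g = 1 − 1/A = 1 − 1/1.865 = 0.4638.
Known gains sum to 0.089 − 0.000525 + 0.0956 + 0.42 = 0.604075.
g_lr = 0.4638 − 0.604075 = -0.14.

-0.14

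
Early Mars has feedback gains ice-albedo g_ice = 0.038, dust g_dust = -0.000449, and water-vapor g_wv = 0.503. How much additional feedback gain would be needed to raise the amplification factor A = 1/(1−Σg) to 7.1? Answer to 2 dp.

0.32

Current total gain = 0.540551.
Target gain for A = 7.1: g* = 1 − 1/7.1 = 0.8592.
Additional gain needed = 0.8592 − 0.540551 = 0.32.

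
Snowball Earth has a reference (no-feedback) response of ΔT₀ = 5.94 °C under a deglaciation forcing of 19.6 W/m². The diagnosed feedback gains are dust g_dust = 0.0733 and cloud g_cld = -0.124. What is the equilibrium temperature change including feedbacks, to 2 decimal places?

Total gain g = 0.0733 − 0.124 = -0.0507.
Amplification A = 1/(1 + 0.0507) = 0.9517.
ΔT = 5.94 × 0.9517 = 5.65 °C.

5.65 °C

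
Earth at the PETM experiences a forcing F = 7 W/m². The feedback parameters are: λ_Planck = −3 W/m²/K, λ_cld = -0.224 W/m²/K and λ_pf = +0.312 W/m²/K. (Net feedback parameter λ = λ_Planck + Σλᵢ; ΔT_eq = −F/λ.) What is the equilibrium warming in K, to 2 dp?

2.40 K

Net feedback parameter λ = (−3) + (-0.224) + (+0.312) = -2.912 W/m²/K.
ΔT = −F/λ = −7/(-2.912) = 2.40 K.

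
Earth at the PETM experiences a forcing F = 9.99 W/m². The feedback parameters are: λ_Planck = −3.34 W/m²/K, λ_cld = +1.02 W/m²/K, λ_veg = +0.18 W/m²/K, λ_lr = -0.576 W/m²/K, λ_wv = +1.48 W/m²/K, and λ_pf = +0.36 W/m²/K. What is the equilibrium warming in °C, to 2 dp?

Net feedback parameter λ = (−3.34) + (+1.02) + (+0.18) + (-0.576) + (+1.48) + (+0.36) = -0.876 W/m²/K.
ΔT = −F/λ = −9.99/(-0.876) = 11.40 °C.

11.40 °C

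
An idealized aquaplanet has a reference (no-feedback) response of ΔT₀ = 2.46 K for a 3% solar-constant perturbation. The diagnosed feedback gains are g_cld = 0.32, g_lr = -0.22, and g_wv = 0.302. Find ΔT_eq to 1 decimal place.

Total gain g = 0.32 − 0.22 + 0.302 = 0.402.
Amplification A = 1/(1 − 0.402) = 1.672.
ΔT = 2.46 × 1.672 = 4.1 K.

4.1 K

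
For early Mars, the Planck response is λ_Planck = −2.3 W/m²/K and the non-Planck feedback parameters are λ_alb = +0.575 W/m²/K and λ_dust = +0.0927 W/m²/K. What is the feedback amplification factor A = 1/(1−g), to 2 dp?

1.41

Convert to gains: g_alb = 0.575/2.3 = 0.25; g_dust = 0.0927/2.3 = 0.0403.
Total gain g = 0.2903.
A = 1/(1 − 0.2903) = 1.41.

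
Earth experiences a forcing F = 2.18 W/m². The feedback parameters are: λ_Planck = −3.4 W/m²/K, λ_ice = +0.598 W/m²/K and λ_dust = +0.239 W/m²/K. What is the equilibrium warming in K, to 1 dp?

Net feedback parameter λ = (−3.4) + (+0.598) + (+0.239) = -2.563 W/m²/K.
ΔT = −F/λ = −2.18/(-2.563) = 0.9 K.

0.9 K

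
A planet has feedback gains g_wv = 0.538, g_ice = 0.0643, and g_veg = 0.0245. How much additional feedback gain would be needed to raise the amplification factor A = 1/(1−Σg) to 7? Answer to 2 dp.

Current total gain = 0.6268.
Target gain for A = 7: g* = 1 − 1/7 = 0.8571.
Additional gain needed = 0.8571 − 0.6268 = 0.23.

0.23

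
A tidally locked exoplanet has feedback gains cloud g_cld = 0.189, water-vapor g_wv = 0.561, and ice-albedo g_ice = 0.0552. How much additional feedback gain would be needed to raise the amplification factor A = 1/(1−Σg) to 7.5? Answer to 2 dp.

0.06

Current total gain = 0.8052.
Target gain for A = 7.5: g* = 1 − 1/7.5 = 0.8667.
Additional gain needed = 0.8667 − 0.8052 = 0.06.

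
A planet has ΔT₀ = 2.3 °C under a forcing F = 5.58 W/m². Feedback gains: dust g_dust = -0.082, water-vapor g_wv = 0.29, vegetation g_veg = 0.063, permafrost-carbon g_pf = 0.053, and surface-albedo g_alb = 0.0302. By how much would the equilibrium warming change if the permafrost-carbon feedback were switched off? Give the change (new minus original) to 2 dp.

-0.27 °C

Original: g = 0.3542, ΔT = 2.3/(1−0.3542) = 3.5615 °C.
Without permafrost-carbon: g' = 0.3012, ΔT' = 2.3/(1−0.3012) = 3.2914 °C.
Change = 3.2914 − 3.5615 = -0.27 °C.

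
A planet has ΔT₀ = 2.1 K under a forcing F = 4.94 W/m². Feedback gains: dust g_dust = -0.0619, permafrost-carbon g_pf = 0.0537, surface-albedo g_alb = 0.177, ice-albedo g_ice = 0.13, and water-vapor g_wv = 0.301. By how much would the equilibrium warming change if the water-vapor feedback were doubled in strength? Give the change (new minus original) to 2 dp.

Original: g = 0.5998, ΔT = 2.1/(1−0.5998) = 5.2474 K.
With doubled water-vapor: g' = 0.9008, ΔT' = 2.1/(1−0.9008) = 21.1694 K.
Change = 21.1694 − 5.2474 = 15.92 K.

15.92 K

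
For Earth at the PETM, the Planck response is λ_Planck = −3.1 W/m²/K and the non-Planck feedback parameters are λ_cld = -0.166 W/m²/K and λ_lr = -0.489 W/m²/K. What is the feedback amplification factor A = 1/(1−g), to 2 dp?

Convert to gains: g_cld = -0.166/3.1 = -0.05355; g_lr = -0.489/3.1 = -0.1577.
Total gain g = -0.21125.
A = 1/(1 + 0.21125) = 0.83.

0.83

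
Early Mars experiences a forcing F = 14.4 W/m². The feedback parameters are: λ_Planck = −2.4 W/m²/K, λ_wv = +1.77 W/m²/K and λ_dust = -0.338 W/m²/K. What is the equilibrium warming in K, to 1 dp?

14.9 K

Net feedback parameter λ = (−2.4) + (+1.77) + (-0.338) = -0.968 W/m²/K.
ΔT = −F/λ = −14.4/(-0.968) = 14.9 K.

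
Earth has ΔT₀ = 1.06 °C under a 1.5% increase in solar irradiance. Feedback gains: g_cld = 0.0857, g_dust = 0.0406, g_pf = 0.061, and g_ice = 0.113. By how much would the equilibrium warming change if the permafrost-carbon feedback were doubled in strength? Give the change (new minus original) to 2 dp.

0.14 °C

Original: g = 0.3003, ΔT = 1.06/(1−0.3003) = 1.5149 °C.
With doubled permafrost-carbon: g' = 0.3613, ΔT' = 1.06/(1−0.3613) = 1.6596 °C.
Change = 1.6596 − 1.5149 = 0.14 °C.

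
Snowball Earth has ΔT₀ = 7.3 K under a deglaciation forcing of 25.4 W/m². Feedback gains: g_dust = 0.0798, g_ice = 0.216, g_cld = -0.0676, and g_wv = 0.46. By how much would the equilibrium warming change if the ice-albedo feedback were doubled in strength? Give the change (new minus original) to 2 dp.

52.79 K

Original: g = 0.6882, ΔT = 7.3/(1−0.6882) = 23.4124 K.
With doubled ice-albedo: g' = 0.9042, ΔT' = 7.3/(1−0.9042) = 76.2004 K.
Change = 76.2004 − 23.4124 = 52.79 K.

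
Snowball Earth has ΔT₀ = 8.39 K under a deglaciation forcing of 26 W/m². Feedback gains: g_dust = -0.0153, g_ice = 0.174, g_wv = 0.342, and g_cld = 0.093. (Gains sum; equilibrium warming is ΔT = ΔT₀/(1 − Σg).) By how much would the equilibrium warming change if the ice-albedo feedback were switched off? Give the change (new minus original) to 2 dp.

Original: g = 0.5937, ΔT = 8.39/(1−0.5937) = 20.6498 K.
Without ice-albedo: g' = 0.4197, ΔT' = 8.39/(1−0.4197) = 14.4580 K.
Change = 14.4580 − 20.6498 = -6.19 K.

-6.19 K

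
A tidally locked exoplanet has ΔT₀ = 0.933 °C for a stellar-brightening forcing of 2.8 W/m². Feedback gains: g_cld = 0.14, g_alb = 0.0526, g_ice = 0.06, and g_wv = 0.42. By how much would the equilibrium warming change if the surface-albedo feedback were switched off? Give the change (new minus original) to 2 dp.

-0.39 °C

Original: g = 0.6726, ΔT = 0.933/(1−0.6726) = 2.8497 °C.
Without surface-albedo: g' = 0.62, ΔT' = 0.933/(1−0.62) = 2.4553 °C.
Change = 2.4553 − 2.8497 = -0.39 °C.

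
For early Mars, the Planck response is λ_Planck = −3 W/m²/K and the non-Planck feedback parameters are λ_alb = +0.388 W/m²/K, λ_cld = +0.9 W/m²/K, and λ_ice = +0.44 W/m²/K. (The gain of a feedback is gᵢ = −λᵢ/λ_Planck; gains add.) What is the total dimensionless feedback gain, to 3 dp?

0.576

Convert to gains: g_alb = 0.388/3 = 0.1293; g_cld = 0.9/3 = 0.3; g_ice = 0.44/3 = 0.1467.
Total gain g = 0.576.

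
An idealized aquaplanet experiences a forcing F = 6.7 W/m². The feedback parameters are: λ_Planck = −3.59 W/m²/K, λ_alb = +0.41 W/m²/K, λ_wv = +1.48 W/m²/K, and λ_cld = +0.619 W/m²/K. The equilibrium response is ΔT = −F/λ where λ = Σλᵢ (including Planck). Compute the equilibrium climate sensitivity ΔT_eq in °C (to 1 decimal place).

Net feedback parameter λ = (−3.59) + (+0.41) + (+1.48) + (+0.619) = -1.081 W/m²/K.
ΔT = −F/λ = −6.7/(-1.081) = 6.2 °C.

6.2 °C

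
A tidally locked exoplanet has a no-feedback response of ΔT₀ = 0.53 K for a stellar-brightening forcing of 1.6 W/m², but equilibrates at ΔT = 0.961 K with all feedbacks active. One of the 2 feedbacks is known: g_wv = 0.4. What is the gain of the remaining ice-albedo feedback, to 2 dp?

0.05

Amplification A = ΔT/ΔT₀ = 0.961/0.53 = 1.813.
Total gain g = 1 − 1/A = 1 − 1/1.813 = 0.4484.
The known gain is 0.4.
g_ice = 0.4484 − 0.4 = 0.05.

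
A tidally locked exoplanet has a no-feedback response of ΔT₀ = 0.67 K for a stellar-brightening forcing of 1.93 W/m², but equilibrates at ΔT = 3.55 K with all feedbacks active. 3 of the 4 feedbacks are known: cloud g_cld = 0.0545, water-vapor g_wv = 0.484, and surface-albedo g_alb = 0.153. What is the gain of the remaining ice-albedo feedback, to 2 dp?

0.12

Amplification A = ΔT/ΔT₀ = 3.55/0.67 = 5.299.
Total gain g = 1 − 1/A = 1 − 1/5.299 = 0.8113.
Known gains sum to 0.0545 + 0.484 + 0.153 = 0.6915.
g_ice = 0.8113 − 0.6915 = 0.12.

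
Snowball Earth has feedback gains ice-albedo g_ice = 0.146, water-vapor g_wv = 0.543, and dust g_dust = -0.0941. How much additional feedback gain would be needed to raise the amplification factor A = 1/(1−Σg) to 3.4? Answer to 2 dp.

0.11

Current total gain = 0.5949.
Target gain for A = 3.4: g* = 1 − 1/3.4 = 0.7059.
Additional gain needed = 0.7059 − 0.5949 = 0.11.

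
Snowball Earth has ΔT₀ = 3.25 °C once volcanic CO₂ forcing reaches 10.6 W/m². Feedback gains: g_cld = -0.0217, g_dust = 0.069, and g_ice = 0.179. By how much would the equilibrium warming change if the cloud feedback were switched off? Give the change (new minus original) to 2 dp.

Original: g = 0.2263, ΔT = 3.25/(1−0.2263) = 4.2006 °C.
Without cloud: g' = 0.248, ΔT' = 3.25/(1−0.248) = 4.3218 °C.
Change = 4.3218 − 4.2006 = 0.12 °C.

0.12 °C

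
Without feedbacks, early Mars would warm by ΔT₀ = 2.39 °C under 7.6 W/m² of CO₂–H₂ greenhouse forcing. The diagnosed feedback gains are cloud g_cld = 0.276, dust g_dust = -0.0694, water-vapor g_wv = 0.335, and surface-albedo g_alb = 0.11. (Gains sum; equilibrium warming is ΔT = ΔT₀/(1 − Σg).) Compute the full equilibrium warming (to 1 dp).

6.9 °C

Total gain g = 0.276 − 0.0694 + 0.335 + 0.11 = 0.6516.
Amplification A = 1/(1 − 0.6516) = 2.87.
ΔT = 2.39 × 2.87 = 6.9 °C.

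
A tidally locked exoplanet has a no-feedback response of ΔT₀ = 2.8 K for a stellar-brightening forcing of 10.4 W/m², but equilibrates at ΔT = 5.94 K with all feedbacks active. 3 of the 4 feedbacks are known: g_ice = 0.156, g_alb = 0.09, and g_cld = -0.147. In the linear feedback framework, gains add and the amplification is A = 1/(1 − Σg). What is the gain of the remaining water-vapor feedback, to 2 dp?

Amplification A = ΔT/ΔT₀ = 5.94/2.8 = 2.121.
Total gain g = 1 − 1/A = 1 − 1/2.121 = 0.5285.
Known gains sum to 0.156 + 0.09 − 0.147 = 0.099.
g_wv = 0.5285 − 0.099 = 0.43.

0.43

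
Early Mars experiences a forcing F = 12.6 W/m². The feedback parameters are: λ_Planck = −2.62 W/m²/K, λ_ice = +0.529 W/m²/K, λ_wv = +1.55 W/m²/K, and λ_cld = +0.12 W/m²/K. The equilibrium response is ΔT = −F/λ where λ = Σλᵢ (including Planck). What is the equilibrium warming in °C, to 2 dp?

Net feedback parameter λ = (−2.62) + (+0.529) + (+1.55) + (+0.12) = -0.421 W/m²/K.
ΔT = −F/λ = −12.6/(-0.421) = 29.93 °C.

29.93 °C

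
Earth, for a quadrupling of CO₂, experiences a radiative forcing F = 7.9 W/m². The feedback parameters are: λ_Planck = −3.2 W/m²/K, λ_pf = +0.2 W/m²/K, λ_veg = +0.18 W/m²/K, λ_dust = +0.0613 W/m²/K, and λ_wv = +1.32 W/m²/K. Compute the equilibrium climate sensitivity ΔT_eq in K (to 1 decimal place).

Net feedback parameter λ = (−3.2) + (+0.2) + (+0.18) + (+0.0613) + (+1.32) = -1.4387 W/m²/K.
ΔT = −F/λ = −7.9/(-1.4387) = 5.5 K.

5.5 K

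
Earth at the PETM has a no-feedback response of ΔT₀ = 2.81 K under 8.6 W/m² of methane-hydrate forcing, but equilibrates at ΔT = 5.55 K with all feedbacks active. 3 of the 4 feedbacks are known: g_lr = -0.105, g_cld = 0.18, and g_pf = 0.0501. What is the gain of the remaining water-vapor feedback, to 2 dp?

Amplification A = ΔT/ΔT₀ = 5.55/2.81 = 1.975.
Total gain g = 1 − 1/A = 1 − 1/1.975 = 0.4937.
Known gains sum to -0.105 + 0.18 + 0.0501 = 0.1251.
g_wv = 0.4937 − 0.1251 = 0.37.

0.37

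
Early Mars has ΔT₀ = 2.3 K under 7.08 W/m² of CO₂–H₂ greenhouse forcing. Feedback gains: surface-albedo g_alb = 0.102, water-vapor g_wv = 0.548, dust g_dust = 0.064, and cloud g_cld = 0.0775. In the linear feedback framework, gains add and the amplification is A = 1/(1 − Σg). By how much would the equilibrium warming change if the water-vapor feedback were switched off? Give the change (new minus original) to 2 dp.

Original: g = 0.7915, ΔT = 2.3/(1−0.7915) = 11.0312 K.
Without water-vapor: g' = 0.2435, ΔT' = 2.3/(1−0.2435) = 3.0403 K.
Change = 3.0403 − 11.0312 = -7.99 K.

-7.99 K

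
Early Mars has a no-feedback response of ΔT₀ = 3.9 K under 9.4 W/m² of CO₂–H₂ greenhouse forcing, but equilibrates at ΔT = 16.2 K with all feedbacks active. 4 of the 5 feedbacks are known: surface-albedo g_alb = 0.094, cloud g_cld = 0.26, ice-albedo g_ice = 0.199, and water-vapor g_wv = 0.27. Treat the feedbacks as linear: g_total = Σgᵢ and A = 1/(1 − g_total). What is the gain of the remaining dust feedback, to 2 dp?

-0.06

Amplification A = ΔT/ΔT₀ = 16.2/3.9 = 4.154.
Total gain g = 1 − 1/A = 1 − 1/4.154 = 0.7593.
Known gains sum to 0.094 + 0.26 + 0.199 + 0.27 = 0.823.
g_dust = 0.7593 − 0.823 = -0.06.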